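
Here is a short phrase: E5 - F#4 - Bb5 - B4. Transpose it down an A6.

Gb4 Ab3 Dbb5 Db4

E5 down an augmented sixth is Gb4.
F#4 down an augmented sixth is Ab3.
An augmented sixth down from Bb5 gives Dbb5.
B4: a sixth down reaches D, and 10 semitones makes it Db4.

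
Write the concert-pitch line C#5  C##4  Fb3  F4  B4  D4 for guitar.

C#6 C##5 Fb4 F5 B5 D5

Written C4 sounds as C3 on the guitar, so concert pitches are written a perfect octave up.
C#5 -> C#6
C##4 -> C##5
Fb3 -> Fb4
F4 -> F5
B4 -> B5
D4 -> D5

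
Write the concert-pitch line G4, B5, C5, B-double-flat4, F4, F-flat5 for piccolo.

Written C4 sounds as C5 on the piccolo, so concert pitches are written a perfect octave down.
G4 → G3
B5 → B4
C5 → C4
Bbb4 → Bbb3
F4 → F3
Fb5 → Fb4

G3 B4 C4 Bbb3 F3 Fb4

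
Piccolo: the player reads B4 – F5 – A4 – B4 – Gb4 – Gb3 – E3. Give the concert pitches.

B5 F6 A5 B5 Gb5 Gb4 E4

Written C4 on the piccolo sounds as C5, a perfect octave higher; apply that shift to every note.
B4 → B5
F5 → F6
A4 → A5
B4 → B5
Gb4 → Gb5
Gb3 → Gb4
E3 → E4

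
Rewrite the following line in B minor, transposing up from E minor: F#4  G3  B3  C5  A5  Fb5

From E up to B is a perfect fifth; apply that to each pitch.
F#4 -> C#5
G3 -> D4
B3 -> F#4
C5 -> G5
A5 -> E6
Fb5 -> Cb6

C#5 D4 F#4 G5 E6 Cb6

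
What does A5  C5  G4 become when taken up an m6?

F6 Ab5 Eb5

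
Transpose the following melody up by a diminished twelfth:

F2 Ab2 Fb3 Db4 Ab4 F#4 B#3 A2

F2 to Cb4
Ab2 to Ebb4
Fb3 to Cbb5
Db4 to Abb5
Ab4 to Ebb6
F#4 to C6
B#3 to F#5
A2 to Eb4

Cb4 Ebb4 Cbb5 Abb5 Ebb6 C6 F#5 Eb4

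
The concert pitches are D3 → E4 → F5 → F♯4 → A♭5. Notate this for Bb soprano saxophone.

The Bb soprano saxophone sounds a major second below written, so the written part must be a major second above concert — transpose each note up.
D3 becomes E3
E4 becomes F#4
F5 becomes G5
F#4 becomes G#4
Ab5 becomes Bb5

E3 F#4 G5 G#4 Bb5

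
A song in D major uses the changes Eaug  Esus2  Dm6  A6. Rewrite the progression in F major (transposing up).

Gaug Gsus2 Fm6 C6

D major up to F major is a minor third; each chord root moves by that interval while the quality stays the same.
Eaug: root E up a minor third → G, giving Gaug.
Esus2: root E up a minor third → G, giving Gsus2.
Dm6: root D up a minor third → F, giving Fm6.
A6: root A up a minor third → C, giving C6.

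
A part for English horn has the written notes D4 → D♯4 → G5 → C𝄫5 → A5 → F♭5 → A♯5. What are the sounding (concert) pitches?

The English horn sounds a perfect fifth below written, so transpose each written note down a perfect fifth.
D4 to G3
D#4 to G#3
G5 to C5
Cbb5 to Fbb4
A5 to D5
Fb5 to Bbb4
A#5 to D#5

G3 G#3 C5 Fbb4 D5 Bbb4 D#5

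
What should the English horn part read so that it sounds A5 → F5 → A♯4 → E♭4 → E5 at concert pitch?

The English horn sounds a perfect fifth below written, so the written part must be a perfect fifth above concert — transpose each note up.
A5 becomes E6
F5 becomes C6
A#4 becomes E#5
Eb4 becomes Bb4
E5 becomes B5

E6 C6 E#5 Bb4 B5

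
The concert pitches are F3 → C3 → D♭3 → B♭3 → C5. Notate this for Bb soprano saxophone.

The Bb soprano saxophone sounds a major second below written, so the written part must be a major second above concert — transpose each note up.
F3 -> G3
C3 -> D3
Db3 -> Eb3
Bb3 -> C4
C5 -> D5

G3 D3 Eb3 C4 D5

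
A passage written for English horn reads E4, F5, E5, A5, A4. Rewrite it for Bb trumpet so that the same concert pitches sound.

B3 C5 B4 E5 E4

First find concert pitch: the English horn sounds a perfect fifth below written, so E4 F5 E5 A5 A4 sounds A3 Bb4 A4 D5 D4.
Then write for Bb trumpet: it sounds a major second below written, so the part must be a major second above concert.
A3 → B3
Bb4 → C5
A4 → B4
D5 → E5
D4 → E4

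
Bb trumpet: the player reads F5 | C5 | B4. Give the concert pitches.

Eb5 Bb4 A4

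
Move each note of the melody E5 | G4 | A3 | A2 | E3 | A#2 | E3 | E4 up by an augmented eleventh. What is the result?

An augmented eleventh up from E5 gives A#6.
An augmented eleventh up from G4 gives C#6.
A3 up an augmented eleventh is D#5.
A2: an eleventh up reaches D, and 18 semitones makes it D#4.
E3: an eleventh up reaches A, and 18 semitones makes it A#4.
A#2 up an augmented eleventh is D##4.
E3: an eleventh up reaches A, and 18 semitones makes it A#4.
E4 up an augmented eleventh is A#5.

A#6 C#6 D#5 D#4 A#4 D##4 A#4 A#5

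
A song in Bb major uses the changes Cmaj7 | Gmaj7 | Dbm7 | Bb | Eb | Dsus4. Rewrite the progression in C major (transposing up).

Bb major up to C major is a major second; each chord root moves by that interval while the quality stays the same.
Cmaj7: root C up a major second → D, giving Dmaj7.
Gmaj7: root G up a major second → A, giving Amaj7.
Dbm7: root Db up a major second → Eb, giving Ebm7.
Bb: root Bb up a major second → C, giving C.
Eb: root Eb up a major second → F, giving F.
Dsus4: root D up a major second → E, giving Esus4.

Dmaj7 Amaj7 Ebm7 C F Esus4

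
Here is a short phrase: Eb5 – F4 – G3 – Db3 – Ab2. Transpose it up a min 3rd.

Gb5 Ab4 Bb3 Fb3 Cb3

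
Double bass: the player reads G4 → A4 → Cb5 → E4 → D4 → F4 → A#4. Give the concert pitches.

G3 A3 Cb4 E3 D3 F3 A#3

Written C4 on the double bass sounds as C3, a perfect octave lower; apply that shift to every note.
G4 gives G3
A4 gives A3
Cb5 gives Cb4
E4 gives E3
D4 gives D3
F4 gives F3
A#4 gives A#3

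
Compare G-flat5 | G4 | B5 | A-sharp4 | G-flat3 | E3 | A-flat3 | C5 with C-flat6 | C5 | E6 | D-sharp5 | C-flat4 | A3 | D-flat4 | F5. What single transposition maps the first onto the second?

up a perfect fourth

From Gb5 to Cb6 is 4 letter names — a fourth of some quality.
Gb5 to Cb6 is 5 semitones, which makes it a perfect fourth; the second version is higher, so the direction is up.
Checking another pair — C5 → F5 — gives the same interval.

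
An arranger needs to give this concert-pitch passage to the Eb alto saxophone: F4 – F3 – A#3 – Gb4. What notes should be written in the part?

D5 D4 F##4 Eb5

The Eb alto saxophone sounds a major sixth below written, so the written part must be a major sixth above concert — transpose each note up.
F4 becomes D5
F3 becomes D4
A#3 becomes F##4
Gb4 becomes Eb5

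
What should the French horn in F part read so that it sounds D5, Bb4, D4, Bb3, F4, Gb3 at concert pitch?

A5 F5 A4 F4 C5 Db4

The French horn in F sounds a perfect fifth below written, so the written part must be a perfect fifth above concert — transpose each note up.
D5 -> A5
Bb4 -> F5
D4 -> A4
Bb3 -> F4
F4 -> C5
Gb3 -> Db4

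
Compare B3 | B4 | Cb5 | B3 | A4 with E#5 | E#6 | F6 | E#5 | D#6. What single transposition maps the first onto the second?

From B3 to E#5 is 11 letter names — an eleventh of some quality.
B3 to E#5 is 18 semitones, which makes it an augmented eleventh; the second version is higher, so the direction is up.
Checking another pair — A4 → D#6 — gives the same interval.

up an augmented eleventh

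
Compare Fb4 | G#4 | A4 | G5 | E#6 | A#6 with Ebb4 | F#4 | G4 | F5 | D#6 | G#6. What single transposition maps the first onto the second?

From Fb4 to Ebb4 is 2 letter names — a second of some quality.
Ebb4 to Fb4 is 2 semitones, which makes it a major second; the second version is lower, so the direction is down.
Checking another pair — A#6 → G#6 — gives the same interval.

down a major second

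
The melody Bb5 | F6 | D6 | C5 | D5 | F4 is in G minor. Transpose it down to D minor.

F5 C6 A5 G4 A4 C4

G minor to D minor down is a perfect fourth, so every note moves down by that interval.
Bb5 to F5
F6 to C6
D6 to A5
C5 to G4
D5 to A4
F4 to C4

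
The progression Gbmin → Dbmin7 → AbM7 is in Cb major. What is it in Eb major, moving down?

Cb major down to Eb major is a minor sixth; each chord root moves by that interval while the quality stays the same.
Gbmin: root Gb down a minor sixth → Bb, giving Bbmin.
Dbmin7: root Db down a minor sixth → F, giving Fmin7.
AbM7: root Ab down a minor sixth → C, giving CM7.

Bbmin Fmin7 CM7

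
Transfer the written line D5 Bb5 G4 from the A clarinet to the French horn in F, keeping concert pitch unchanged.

First find concert pitch: the A clarinet sounds a minor third below written, so D5 Bb5 G4 sounds B4 G5 E4.
Then write for French horn in F: it sounds a perfect fifth below written, so the part must be a perfect fifth above concert.
B4 → F#5
G5 → D6
E4 → B4

F#5 D6 B4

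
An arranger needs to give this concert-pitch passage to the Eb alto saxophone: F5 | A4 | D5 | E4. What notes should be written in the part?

D6 F#5 B5 C#5

The Eb alto saxophone sounds a major sixth below written, so the written part must be a major sixth above concert — transpose each note up.
F5 -> D6
A4 -> F#5
D5 -> B5
E4 -> C#5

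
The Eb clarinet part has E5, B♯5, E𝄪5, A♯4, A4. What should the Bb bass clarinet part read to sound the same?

A6 E#7 A##6 D#6 D6

First find concert pitch: the Eb clarinet sounds a minor third above written, so E5 B♯5 E𝄪5 A♯4 A4 sounds G5 D#6 G##5 C#5 C5.
Then write for Bb bass clarinet: it sounds a major ninth below written, so the part must be a major ninth above concert.
G5 → A6
D#6 → E#7
G##5 → A##6
C#5 → D#6
C5 → D6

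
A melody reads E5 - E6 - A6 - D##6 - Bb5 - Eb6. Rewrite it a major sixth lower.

G4 G5 C6 F##5 Db5 Gb5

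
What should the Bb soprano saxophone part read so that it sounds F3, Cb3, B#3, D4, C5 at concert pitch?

Written C4 sounds as Bb3 on the Bb soprano saxophone, so concert pitches are written a major second up.
F3 becomes G3
Cb3 becomes Db3
B#3 becomes C##4
D4 becomes E4
C5 becomes D5

G3 Db3 C##4 E4 D5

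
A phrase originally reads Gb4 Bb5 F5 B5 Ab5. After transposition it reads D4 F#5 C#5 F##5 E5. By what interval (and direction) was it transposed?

down a diminished fourth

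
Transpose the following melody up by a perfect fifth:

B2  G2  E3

F#3 D3 B3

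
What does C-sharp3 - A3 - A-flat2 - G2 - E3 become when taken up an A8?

C#3 → C##4
A3 → A#4
Ab2 → A3
G2 → G#3
E3 → E#4

C##4 A#4 A3 G#3 E#4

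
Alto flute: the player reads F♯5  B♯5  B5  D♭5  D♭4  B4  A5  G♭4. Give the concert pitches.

C#5 F##5 F#5 Ab4 Ab3 F#4 E5 Db4

Written C4 on the alto flute sounds as G3, a perfect fourth lower; apply that shift to every note.
F#5 gives C#5
B#5 gives F##5
B5 gives F#5
Db5 gives Ab4
Db4 gives Ab3
B4 gives F#4
A5 gives E5
Gb4 gives Db4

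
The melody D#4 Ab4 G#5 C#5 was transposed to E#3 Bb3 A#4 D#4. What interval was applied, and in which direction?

From D#4 to E#3 is 7 letter names — a seventh of some quality.
E#3 to D#4 is 10 semitones, which makes it a minor seventh; the second version is lower, so the direction is down.
Checking another pair — C#5 → D#4 — gives the same interval.

down a minor seventh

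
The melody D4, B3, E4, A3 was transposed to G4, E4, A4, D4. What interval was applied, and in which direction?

From D4 to G4 is 4 letter names — a fourth of some quality.
D4 to G4 is 5 semitones, which makes it a perfect fourth; the second version is higher, so the direction is up.
Checking another pair — A3 → D4 — gives the same interval.

up a perfect fourth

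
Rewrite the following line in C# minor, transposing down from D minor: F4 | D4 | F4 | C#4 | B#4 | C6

D minor to C# minor down is a minor second, so every note moves down by that interval.
F4 → E4
D4 → C#4
F4 → E4
C#4 → B#3
B#4 → A##4
C6 → B5

E4 C#4 E4 B#3 A##4 B5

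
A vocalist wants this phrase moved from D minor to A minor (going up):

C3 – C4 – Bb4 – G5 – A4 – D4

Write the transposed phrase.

G3 G4 F5 D6 E5 A4

D minor to A minor up is a perfect fifth, so every note moves up by that interval.
C3 gives G3
C4 gives G4
Bb4 gives F5
G5 gives D6
A4 gives E5
D4 gives A4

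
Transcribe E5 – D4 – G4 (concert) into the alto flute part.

A5 G4 C5

Written C4 sounds as G3 on the alto flute, so concert pitches are written a perfect fourth up.
E5 becomes A5
D4 becomes G4
G4 becomes C5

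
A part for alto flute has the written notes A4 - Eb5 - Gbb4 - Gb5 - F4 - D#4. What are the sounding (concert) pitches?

E4 Bb4 Dbb4 Db5 C4 A#3

Written C4 on the alto flute sounds as G3, a perfect fourth lower; apply that shift to every note.
A4 gives E4
Eb5 gives Bb4
Gbb4 gives Dbb4
Gb5 gives Db5
F4 gives C4
D#4 gives A#3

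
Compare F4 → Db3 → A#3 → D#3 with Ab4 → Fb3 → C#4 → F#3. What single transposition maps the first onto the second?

up a minor third

Take the first pair: F4 → Ab4. F to A spans 3 letter names, so the interval is some kind of third.
F4 to Ab4 is 3 semitones, which makes it a minor third; the second version is higher, so the direction is up.
Checking another pair — D#3 → F#3 — gives the same interval.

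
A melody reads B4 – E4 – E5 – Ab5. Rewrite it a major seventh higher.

A#5 D#5 D#6 G6

A major seventh up from B4 gives A#5.
A major seventh up from E4 gives D#5.
A major seventh up from E5 gives D#6.
A major seventh up from Ab5 gives G6.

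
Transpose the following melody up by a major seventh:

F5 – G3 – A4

A major seventh up from F5 gives E6.
A major seventh up from G3 gives F#4.
A4: a seventh up reaches G, and 11 semitones makes it G#5.

E6 F#4 G#5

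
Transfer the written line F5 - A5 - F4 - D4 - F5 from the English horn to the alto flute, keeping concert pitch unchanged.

Eb5 G5 Eb4 C4 Eb5

First find concert pitch: the English horn sounds a perfect fifth below written, so F5 A5 F4 D4 F5 sounds Bb4 D5 Bb3 G3 Bb4.
Then write for alto flute: it sounds a perfect fourth below written, so the part must be a perfect fourth above concert.
Bb4 → Eb5
D5 → G5
Bb3 → Eb4
G3 → C4
Bb4 → Eb5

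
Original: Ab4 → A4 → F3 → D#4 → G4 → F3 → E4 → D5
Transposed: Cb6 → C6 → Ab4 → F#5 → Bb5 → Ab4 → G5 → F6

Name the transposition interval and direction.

Take the first pair: Ab4 → Cb6. A to C spans 10 letter names, so the interval is some kind of tenth.
Ab4 to Cb6 is 15 semitones, which makes it a minor tenth; the second version is higher, so the direction is up.
Checking another pair — D5 → F6 — gives the same interval.

up a minor tenth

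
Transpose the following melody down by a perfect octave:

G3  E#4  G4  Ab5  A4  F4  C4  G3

G2 E#3 G3 Ab4 A3 F3 C3 G2

G3 becomes G2
E#4 becomes E#3
G4 becomes G3
Ab5 becomes Ab4
A4 becomes A3
F4 becomes F3
C4 becomes C3
G3 becomes G2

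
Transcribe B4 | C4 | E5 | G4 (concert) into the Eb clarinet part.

G#4 A3 C#5 E4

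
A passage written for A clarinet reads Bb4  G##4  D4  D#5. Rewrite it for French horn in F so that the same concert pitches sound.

D5 B##4 F#4 F##5

First find concert pitch: the A clarinet sounds a minor third below written, so Bb4 G##4 D4 D#5 sounds G4 E##4 B3 B#4.
Then write for French horn in F: it sounds a perfect fifth below written, so the part must be a perfect fifth above concert.
G4 → D5
E##4 → B##4
B3 → F#4
B#4 → F##5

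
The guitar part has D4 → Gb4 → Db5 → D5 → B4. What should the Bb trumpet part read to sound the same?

E3 Ab3 Eb4 E4 C#4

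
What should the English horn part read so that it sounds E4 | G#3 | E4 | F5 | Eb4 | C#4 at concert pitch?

B4 D#4 B4 C6 Bb4 G#4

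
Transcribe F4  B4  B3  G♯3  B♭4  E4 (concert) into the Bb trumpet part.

G4 C#5 C#4 A#3 C5 F#4

Written C4 sounds as Bb3 on the Bb trumpet, so concert pitches are written a major second up.
F4 becomes G4
B4 becomes C#5
B3 becomes C#4
G#3 becomes A#3
Bb4 becomes C5
E4 becomes F#4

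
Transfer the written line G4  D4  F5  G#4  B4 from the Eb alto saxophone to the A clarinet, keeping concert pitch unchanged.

First find concert pitch: the Eb alto saxophone sounds a major sixth below written, so G4 D4 F5 G#4 B4 sounds Bb3 F3 Ab4 B3 D4.
Then write for A clarinet: it sounds a minor third below written, so the part must be a minor third above concert.
Bb3 → Db4
F3 → Ab3
Ab4 → Cb5
B3 → D4
D4 → F4

Db4 Ab3 Cb5 D4 F4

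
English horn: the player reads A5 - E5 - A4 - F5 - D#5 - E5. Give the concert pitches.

D5 A4 D4 Bb4 G#4 A4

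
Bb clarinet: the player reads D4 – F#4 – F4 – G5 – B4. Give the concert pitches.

C4 E4 Eb4 F5 A4

Written C4 on the Bb clarinet sounds as Bb3, a major second lower; apply that shift to every note.
D4 → C4
F#4 → E4
F4 → Eb4
G5 → F5
B4 → A4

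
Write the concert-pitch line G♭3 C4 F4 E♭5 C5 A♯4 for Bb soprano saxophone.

Ab3 D4 G4 F5 D5 B#4

Written C4 sounds as Bb3 on the Bb soprano saxophone, so concert pitches are written a major second up.
Gb3 gives Ab3
C4 gives D4
F4 gives G4
Eb5 gives F5
C5 gives D5
A#4 gives B#4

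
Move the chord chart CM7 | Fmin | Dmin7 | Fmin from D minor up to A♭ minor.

D minor up to A♭ minor is a diminished fifth; each chord root moves by that interval while the quality stays the same.
CM7: root C up a diminished fifth → Gb, giving GbM7.
Fmin: root F up a diminished fifth → Cb, giving Cbmin.
Dmin7: root D up a diminished fifth → Ab, giving Abmin7.
Fmin: root F up a diminished fifth → Cb, giving Cbmin.

GbM7 Cbmin Abmin7 Cbmin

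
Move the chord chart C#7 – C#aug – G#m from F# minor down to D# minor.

A#7 A#aug E#m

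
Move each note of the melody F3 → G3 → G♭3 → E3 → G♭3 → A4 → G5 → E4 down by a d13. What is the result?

A#1 B#1 B1 G##1 B1 C##3 B#3 G##2

F3 down a diminished thirteenth is A#1.
G3: a thirteenth down reaches B, and 19 semitones makes it B#1.
A diminished thirteenth down from Gb3 gives B1.
A diminished thirteenth down from E3 gives G##1.
Gb3 down a diminished thirteenth is B1.
A4 down a diminished thirteenth is C##3.
A diminished thirteenth down from G5 gives B#3.
A diminished thirteenth down from E4 gives G##2.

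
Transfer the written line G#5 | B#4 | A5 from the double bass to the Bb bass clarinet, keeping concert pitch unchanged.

First find concert pitch: the double bass sounds a perfect octave below written, so G#5 B#4 A5 sounds G#4 B#3 A4.
Then write for Bb bass clarinet: it sounds a major ninth below written, so the part must be a major ninth above concert.
G#4 → A#5
B#3 → C##5
A4 → B5

A#5 C##5 B5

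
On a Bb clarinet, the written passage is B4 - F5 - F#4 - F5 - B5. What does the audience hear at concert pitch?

The Bb clarinet sounds a major second below written, so transpose each written note down a major second.
B4 becomes A4
F5 becomes Eb5
F#4 becomes E4
F5 becomes Eb5
B5 becomes A5

A4 Eb5 E4 Eb5 A5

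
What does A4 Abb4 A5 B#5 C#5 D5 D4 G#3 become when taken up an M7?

G#5 Gb5 G#6 A##6 B#5 C#6 C#5 F##4

A4 becomes G#5
Abb4 becomes Gb5
A5 becomes G#6
B#5 becomes A##6
C#5 becomes B#5
D5 becomes C#6
D4 becomes C#5
G#3 becomes F##4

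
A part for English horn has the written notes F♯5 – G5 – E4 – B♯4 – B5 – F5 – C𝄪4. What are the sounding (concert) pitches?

The English horn sounds a perfect fifth below written, so transpose each written note down a perfect fifth.
F#5 -> B4
G5 -> C5
E4 -> A3
B#4 -> E#4
B5 -> E5
F5 -> Bb4
C##4 -> F##3

B4 C5 A3 E#4 E5 Bb4 F##3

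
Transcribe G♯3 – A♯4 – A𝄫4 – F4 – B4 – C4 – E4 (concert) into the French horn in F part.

The French horn in F sounds a perfect fifth below written, so the written part must be a perfect fifth above concert — transpose each note up.
G#3 → D#4
A#4 → E#5
Abb4 → Ebb5
F4 → C5
B4 → F#5
C4 → G4
E4 → B4

D#4 E#5 Ebb5 C5 F#5 G4 B4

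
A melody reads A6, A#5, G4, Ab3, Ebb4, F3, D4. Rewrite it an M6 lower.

A6 → C6
A#5 → C#5
G4 → Bb3
Ab3 → Cb3
Ebb4 → Gbb3
F3 → Ab2
D4 → F3

C6 C#5 Bb3 Cb3 Gbb3 Ab2 F3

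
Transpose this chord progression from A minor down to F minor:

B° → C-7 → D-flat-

A minor down to F minor is a major third; each chord root moves by that interval while the quality stays the same.
B°: root B down a major third → G, giving G°.
C-7: root C down a major third → Ab, giving Ab-7.
D-flat-: root D-flat down a major third → Bbb, giving Bbb-.

G° Ab-7 Bbb-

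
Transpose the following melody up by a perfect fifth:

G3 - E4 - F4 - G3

G3 -> D4
E4 -> B4
F4 -> C5
G3 -> D4

D4 B4 C5 D4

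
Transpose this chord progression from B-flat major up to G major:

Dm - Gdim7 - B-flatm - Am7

Bm Edim7 Gm F#m7

B-flat major up to G major is a major sixth; each chord root moves by that interval while the quality stays the same.
Dm: root D up a major sixth → B, giving Bm.
Gdim7: root G up a major sixth → E, giving Edim7.
B-flatm: root B-flat up a major sixth → G, giving Gm.
Am7: root A up a major sixth → F#, giving F#m7.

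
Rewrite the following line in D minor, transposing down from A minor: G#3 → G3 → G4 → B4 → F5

C#3 C3 C4 E4 Bb4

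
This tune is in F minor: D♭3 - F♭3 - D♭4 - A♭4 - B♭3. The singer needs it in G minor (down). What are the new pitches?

Eb2 Gb2 Eb3 Bb3 C3

F minor to G minor down is a minor seventh, so every note moves down by that interval.
Db3 becomes Eb2
Fb3 becomes Gb2
Db4 becomes Eb3
Ab4 becomes Bb3
Bb3 becomes C3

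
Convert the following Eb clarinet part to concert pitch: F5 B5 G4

Ab5 D6 Bb4

Written C4 on the Eb clarinet sounds as Eb4, a minor third higher; apply that shift to every note.
F5 → Ab5
B5 → D6
G4 → Bb4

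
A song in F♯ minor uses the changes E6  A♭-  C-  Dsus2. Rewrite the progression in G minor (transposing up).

F6 Bbb- Db- Ebsus2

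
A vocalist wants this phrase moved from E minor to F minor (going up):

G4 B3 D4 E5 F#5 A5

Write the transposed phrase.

Ab4 C4 Eb4 F5 G5 Bb5

E minor to F minor up is a minor second, so every note moves up by that interval.
G4 -> Ab4
B3 -> C4
D4 -> Eb4
E5 -> F5
F#5 -> G5
A5 -> Bb5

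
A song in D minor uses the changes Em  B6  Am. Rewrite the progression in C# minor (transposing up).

D#m A#6 G#m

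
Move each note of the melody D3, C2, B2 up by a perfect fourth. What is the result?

G3 F2 E3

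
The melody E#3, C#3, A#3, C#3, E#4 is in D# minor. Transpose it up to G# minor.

From D# up to G# is a perfect fourth; apply that to each pitch.
E#3 -> A#3
C#3 -> F#3
A#3 -> D#4
C#3 -> F#3
E#4 -> A#4

A#3 F#3 D#4 F#3 A#4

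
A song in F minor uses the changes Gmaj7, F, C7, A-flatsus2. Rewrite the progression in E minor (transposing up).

F minor up to E minor is a major seventh; each chord root moves by that interval while the quality stays the same.
Gmaj7: root G up a major seventh → F#, giving F#maj7.
F: root F up a major seventh → E, giving E.
C7: root C up a major seventh → B, giving B7.
A-flatsus2: root A-flat up a major seventh → G, giving Gsus2.

F#maj7 E B7 Gsus2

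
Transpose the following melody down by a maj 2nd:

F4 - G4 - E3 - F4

Eb4 F4 D3 Eb4

F4 to Eb4
G4 to F4
E3 to D3
F4 to Eb4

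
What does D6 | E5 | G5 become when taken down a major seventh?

Eb5 F4 Ab4

D6 to Eb5
E5 to F4
G5 to Ab4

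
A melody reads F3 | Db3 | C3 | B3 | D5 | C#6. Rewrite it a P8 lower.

F2 Db2 C2 B2 D4 C#5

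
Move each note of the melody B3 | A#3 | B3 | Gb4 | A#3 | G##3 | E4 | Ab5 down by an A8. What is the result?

Bb2 A2 Bb2 Gbb3 A2 G#2 Eb3 Abb4

An augmented octave down from B3 gives Bb2.
A#3: an octave down reaches A, and 13 semitones makes it A2.
B3: an octave down reaches B, and 13 semitones makes it Bb2.
Gb4: an octave down reaches G, and 13 semitones makes it Gbb3.
An augmented octave down from A#3 gives A2.
An augmented octave down from G##3 gives G#2.
E4: an octave down reaches E, and 13 semitones makes it Eb3.
Ab5 down an augmented octave is Abb4.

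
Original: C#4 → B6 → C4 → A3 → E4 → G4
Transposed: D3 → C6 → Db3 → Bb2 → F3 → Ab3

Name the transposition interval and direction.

From C#4 to D3 is 7 letter names — a seventh of some quality.
D3 to C#4 is 11 semitones, which makes it a major seventh; the second version is lower, so the direction is down.
Checking another pair — G4 → Ab3 — gives the same interval.

down a major seventh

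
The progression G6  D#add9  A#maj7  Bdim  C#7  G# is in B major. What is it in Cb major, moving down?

B major down to Cb major is an augmented seventh; each chord root moves by that interval while the quality stays the same.
G6: root G down an augmented seventh → Abb, giving Abb6.
D#add9: root D# down an augmented seventh → Eb, giving Ebadd9.
A#maj7: root A# down an augmented seventh → Bb, giving Bbmaj7.
Bdim: root B down an augmented seventh → Cb, giving Cbdim.
C#7: root C# down an augmented seventh → Db, giving Db7.
G#: root G# down an augmented seventh → Ab, giving Ab.

Abb6 Ebadd9 Bbmaj7 Cbdim Db7 Ab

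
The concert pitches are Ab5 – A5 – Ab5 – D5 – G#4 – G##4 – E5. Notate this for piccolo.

Ab4 A4 Ab4 D4 G#3 G##3 E4

The piccolo sounds a perfect octave above written, so the written part must be a perfect octave below concert — transpose each note down.
Ab5 → Ab4
A5 → A4
Ab5 → Ab4
D5 → D4
G#4 → G#3
G##4 → G##3
E5 → E4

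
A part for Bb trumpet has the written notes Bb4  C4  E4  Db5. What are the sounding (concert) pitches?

Ab4 Bb3 D4 Cb5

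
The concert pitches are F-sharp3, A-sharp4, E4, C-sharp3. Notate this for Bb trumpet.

G#3 B#4 F#4 D#3

The Bb trumpet sounds a major second below written, so the written part must be a major second above concert — transpose each note up.
F#3 to G#3
A#4 to B#4
E4 to F#4
C#3 to D#3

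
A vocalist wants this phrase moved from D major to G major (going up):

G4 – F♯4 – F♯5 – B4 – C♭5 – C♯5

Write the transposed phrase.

From D up to G is a perfect fourth; apply that to each pitch.
G4 → C5
F#4 → B4
F#5 → B5
B4 → E5
Cb5 → Fb5
C#5 → F#5

C5 B4 B5 E5 Fb5 F#5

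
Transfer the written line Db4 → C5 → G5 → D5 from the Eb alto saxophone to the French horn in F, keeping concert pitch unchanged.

Cb4 Bb4 F5 C5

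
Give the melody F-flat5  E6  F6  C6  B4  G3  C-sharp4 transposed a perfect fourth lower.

Fb5 gives Cb5
E6 gives B5
F6 gives C6
C6 gives G5
B4 gives F#4
G3 gives D3
C#4 gives G#3

Cb5 B5 C6 G5 F#4 D3 G#3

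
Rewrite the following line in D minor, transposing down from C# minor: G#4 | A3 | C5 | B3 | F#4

A3 Bb2 Db4 C3 G3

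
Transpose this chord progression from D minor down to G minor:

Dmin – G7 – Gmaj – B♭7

D minor down to G minor is a perfect fifth; each chord root moves by that interval while the quality stays the same.
Dmin: root D down a perfect fifth → G, giving Gmin.
G7: root G down a perfect fifth → C, giving C7.
Gmaj: root G down a perfect fifth → C, giving Cmaj.
B♭7: root B♭ down a perfect fifth → Eb, giving Eb7.

Gmin C7 Cmaj Eb7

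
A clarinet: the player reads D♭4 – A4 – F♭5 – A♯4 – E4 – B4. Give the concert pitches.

Bb3 F#4 Db5 F##4 C#4 G#4

The A clarinet sounds a minor third below written, so transpose each written note down a minor third.
Db4 -> Bb3
A4 -> F#4
Fb5 -> Db5
A#4 -> F##4
E4 -> C#4
B4 -> G#4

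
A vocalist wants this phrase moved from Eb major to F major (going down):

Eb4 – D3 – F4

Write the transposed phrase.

From Eb down to F is a minor seventh; apply that to each pitch.
Eb4 -> F3
D3 -> E2
F4 -> G3

F3 E2 G3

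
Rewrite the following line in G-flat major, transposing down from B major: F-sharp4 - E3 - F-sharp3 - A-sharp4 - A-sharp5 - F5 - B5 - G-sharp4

Db4 Cb3 Db3 F4 F5 Dbb5 Gb5 Eb4

B major to G-flat major down is an augmented third, so every note moves down by that interval.
F#4 gives Db4
E3 gives Cb3
F#3 gives Db3
A#4 gives F4
A#5 gives F5
F5 gives Dbb5
B5 gives Gb5
G#4 gives Eb4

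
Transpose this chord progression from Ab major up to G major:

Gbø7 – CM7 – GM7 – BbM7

Fø7 BM7 F#M7 AM7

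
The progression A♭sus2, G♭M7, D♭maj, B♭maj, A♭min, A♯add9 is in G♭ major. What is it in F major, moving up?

Gsus2 FM7 Cmaj Amaj Gmin G##add9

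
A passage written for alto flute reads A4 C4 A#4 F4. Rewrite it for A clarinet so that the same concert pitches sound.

First find concert pitch: the alto flute sounds a perfect fourth below written, so A4 C4 A#4 F4 sounds E4 G3 E#4 C4.
Then write for A clarinet: it sounds a minor third below written, so the part must be a minor third above concert.
E4 → G4
G3 → Bb3
E#4 → G#4
C4 → Eb4

G4 Bb3 G#4 Eb4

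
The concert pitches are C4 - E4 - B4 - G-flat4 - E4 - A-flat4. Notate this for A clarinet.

Written C4 sounds as A3 on the A clarinet, so concert pitches are written a minor third up.
C4 gives Eb4
E4 gives G4
B4 gives D5
Gb4 gives Bbb4
E4 gives G4
Ab4 gives Cb5

Eb4 G4 D5 Bbb4 G4 Cb5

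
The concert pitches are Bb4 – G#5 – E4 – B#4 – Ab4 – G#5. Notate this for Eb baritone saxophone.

Written C4 sounds as Eb2 on the Eb baritone saxophone, so concert pitches are written a major thirteenth up.
Bb4 to G6
G#5 to E#7
E4 to C#6
B#4 to G##6
Ab4 to F6
G#5 to E#7

G6 E#7 C#6 G##6 F6 E#7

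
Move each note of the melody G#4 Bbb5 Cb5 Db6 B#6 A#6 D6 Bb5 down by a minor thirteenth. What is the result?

A minor thirteenth down from G#4 gives B#2.
Bbb5: a thirteenth down reaches D, and 20 semitones makes it Db4.
A minor thirteenth down from Cb5 gives Eb3.
Db6: a thirteenth down reaches F, and 20 semitones makes it F4.
A minor thirteenth down from B#6 gives D##5.
A minor thirteenth down from A#6 gives C##5.
D6: a thirteenth down reaches F, and 20 semitones makes it F#4.
Bb5: a thirteenth down reaches D, and 20 semitones makes it D4.

B#2 Db4 Eb3 F4 D##5 C##5 F#4 D4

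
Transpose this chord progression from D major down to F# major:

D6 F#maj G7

F#6 A#maj B7

D major down to F# major is a minor sixth; each chord root moves by that interval while the quality stays the same.
D6: root D down a minor sixth → F#, giving F#6.
F#maj: root F# down a minor sixth → A#, giving A#maj.
G7: root G down a minor sixth → B, giving B7.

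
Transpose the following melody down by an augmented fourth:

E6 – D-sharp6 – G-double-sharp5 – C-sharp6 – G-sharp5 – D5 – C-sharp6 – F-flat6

Bb5 A5 D#5 G5 D5 Ab4 G5 Cbb6

E6 down an augmented fourth is Bb5.
D#6: a fourth down reaches A, and 6 semitones makes it A5.
G##5: a fourth down reaches D, and 6 semitones makes it D#5.
C#6 down an augmented fourth is G5.
G#5: a fourth down reaches D, and 6 semitones makes it D5.
D5: a fourth down reaches A, and 6 semitones makes it Ab4.
An augmented fourth down from C#6 gives G5.
An augmented fourth down from Fb6 gives Cbb6.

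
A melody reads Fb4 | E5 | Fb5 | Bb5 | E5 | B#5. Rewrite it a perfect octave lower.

Fb3 E4 Fb4 Bb4 E4 B#4

Fb4 to Fb3
E5 to E4
Fb5 to Fb4
Bb5 to Bb4
E5 to E4
B#5 to B#4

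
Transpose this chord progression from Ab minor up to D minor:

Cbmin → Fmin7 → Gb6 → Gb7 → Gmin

Ab minor up to D minor is an augmented fourth; each chord root moves by that interval while the quality stays the same.
Cbmin: root Cb up an augmented fourth → F, giving Fmin.
Fmin7: root F up an augmented fourth → B, giving Bmin7.
Gb6: root Gb up an augmented fourth → C, giving C6.
Gb7: root Gb up an augmented fourth → C, giving C7.
Gmin: root G up an augmented fourth → C#, giving C#min.

Fmin Bmin7 C6 C7 C#min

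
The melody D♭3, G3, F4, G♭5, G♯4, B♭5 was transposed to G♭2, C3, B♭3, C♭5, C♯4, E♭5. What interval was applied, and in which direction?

down a perfect fifth

Take the first pair: Db3 → Gb2. D to G spans 5 letter names, so the interval is some kind of fifth.
Gb2 to Db3 is 7 semitones, which makes it a perfect fifth; the second version is lower, so the direction is down.
Checking another pair — Bb5 → Eb5 — gives the same interval.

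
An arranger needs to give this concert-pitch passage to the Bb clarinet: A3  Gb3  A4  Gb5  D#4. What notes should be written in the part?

B3 Ab3 B4 Ab5 E#4

Written C4 sounds as Bb3 on the Bb clarinet, so concert pitches are written a major second up.
A3 → B3
Gb3 → Ab3
A4 → B4
Gb5 → Ab5
D#4 → E#4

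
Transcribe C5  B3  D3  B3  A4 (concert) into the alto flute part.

F5 E4 G3 E4 D5

The alto flute sounds a perfect fourth below written, so the written part must be a perfect fourth above concert — transpose each note up.
C5 -> F5
B3 -> E4
D3 -> G3
B3 -> E4
A4 -> D5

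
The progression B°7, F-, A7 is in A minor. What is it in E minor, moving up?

A minor up to E minor is a perfect fifth; each chord root moves by that interval while the quality stays the same.
B°7: root B up a perfect fifth → F#, giving F#°7.
F-: root F up a perfect fifth → C, giving C-.
A7: root A up a perfect fifth → E, giving E7.

F#°7 C- E7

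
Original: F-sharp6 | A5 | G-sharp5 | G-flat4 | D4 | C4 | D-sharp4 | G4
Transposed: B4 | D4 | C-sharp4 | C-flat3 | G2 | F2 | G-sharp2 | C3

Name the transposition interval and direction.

From F#6 to B4 is 12 letter names — a twelfth of some quality.
B4 to F#6 is 19 semitones, which makes it a perfect twelfth; the second version is lower, so the direction is down.
Checking another pair — G4 → C3 — gives the same interval.

down a perfect twelfth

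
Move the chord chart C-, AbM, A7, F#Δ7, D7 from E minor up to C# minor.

A- FM F#7 D#Δ7 B7

E minor up to C# minor is a major sixth; each chord root moves by that interval while the quality stays the same.
C-: root C up a major sixth → A, giving A-.
AbM: root Ab up a major sixth → F, giving FM.
A7: root A up a major sixth → F#, giving F#7.
F#Δ7: root F# up a major sixth → D#, giving D#Δ7.
D7: root D up a major sixth → B, giving B7.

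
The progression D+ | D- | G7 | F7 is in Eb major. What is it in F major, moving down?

Eb major down to F major is a minor seventh; each chord root moves by that interval while the quality stays the same.
D+: root D down a minor seventh → E, giving E+.
D-: root D down a minor seventh → E, giving E-.
G7: root G down a minor seventh → A, giving A7.
F7: root F down a minor seventh → G, giving G7.

E+ E- A7 G7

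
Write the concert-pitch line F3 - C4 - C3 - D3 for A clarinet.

Ab3 Eb4 Eb3 F3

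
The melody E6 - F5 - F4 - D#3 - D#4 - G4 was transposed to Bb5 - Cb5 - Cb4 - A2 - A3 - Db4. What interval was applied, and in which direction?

down an augmented fourth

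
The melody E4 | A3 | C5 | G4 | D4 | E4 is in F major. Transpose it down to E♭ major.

D4 G3 Bb4 F4 C4 D4

F major to E♭ major down is a major second, so every note moves down by that interval.
E4 to D4
A3 to G3
C5 to Bb4
G4 to F4
D4 to C4
E4 to D4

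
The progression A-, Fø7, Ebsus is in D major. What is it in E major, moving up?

D major up to E major is a major second; each chord root moves by that interval while the quality stays the same.
A-: root A up a major second → B, giving B-.
Fø7: root F up a major second → G, giving Gø7.
Ebsus: root Eb up a major second → F, giving Fsus.

B- Gø7 Fsus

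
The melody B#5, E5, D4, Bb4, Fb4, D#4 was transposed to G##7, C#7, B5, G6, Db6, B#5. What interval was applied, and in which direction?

From B#5 to G##7 is 13 letter names — a thirteenth of some quality.
B#5 to G##7 is 21 semitones, which makes it a major thirteenth; the second version is higher, so the direction is up.
Checking another pair — D#4 → B#5 — gives the same interval.

up a major thirteenth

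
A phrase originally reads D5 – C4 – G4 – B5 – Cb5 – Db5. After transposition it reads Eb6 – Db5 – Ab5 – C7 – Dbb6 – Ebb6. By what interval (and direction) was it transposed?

up a minor ninth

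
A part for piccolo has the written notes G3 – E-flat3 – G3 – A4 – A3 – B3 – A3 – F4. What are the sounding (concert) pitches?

G4 Eb4 G4 A5 A4 B4 A4 F5

Written C4 on the piccolo sounds as C5, a perfect octave higher; apply that shift to every note.
G3 -> G4
Eb3 -> Eb4
G3 -> G4
A4 -> A5
A3 -> A4
B3 -> B4
A3 -> A4
F4 -> F5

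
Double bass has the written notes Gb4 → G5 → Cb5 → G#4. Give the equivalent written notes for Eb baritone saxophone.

First find concert pitch: the double bass sounds a perfect octave below written, so Gb4 G5 Cb5 G#4 sounds Gb3 G4 Cb4 G#3.
Then write for Eb baritone saxophone: it sounds a major thirteenth below written, so the part must be a major thirteenth above concert.
Gb3 → Eb5
G4 → E6
Cb4 → Ab5
G#3 → E#5

Eb5 E6 Ab5 E#5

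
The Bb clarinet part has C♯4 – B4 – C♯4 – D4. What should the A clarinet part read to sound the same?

First find concert pitch: the Bb clarinet sounds a major second below written, so C♯4 B4 C♯4 D4 sounds B3 A4 B3 C4.
Then write for A clarinet: it sounds a minor third below written, so the part must be a minor third above concert.
B3 → D4
A4 → C5
B3 → D4
C4 → Eb4

D4 C5 D4 Eb4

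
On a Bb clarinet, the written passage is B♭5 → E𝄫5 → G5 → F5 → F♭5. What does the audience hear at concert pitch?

Ab5 Dbb5 F5 Eb5 Ebb5

The Bb clarinet sounds a major second below written, so transpose each written note down a major second.
Bb5 -> Ab5
Ebb5 -> Dbb5
G5 -> F5
F5 -> Eb5
Fb5 -> Ebb5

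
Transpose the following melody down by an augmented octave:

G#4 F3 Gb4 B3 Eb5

G#4: an octave down reaches G, and 13 semitones makes it G3.
F3 down an augmented octave is Fb2.
Gb4 down an augmented octave is Gbb3.
An augmented octave down from B3 gives Bb2.
Eb5: an octave down reaches E, and 13 semitones makes it Ebb4.

G3 Fb2 Gbb3 Bb2 Ebb4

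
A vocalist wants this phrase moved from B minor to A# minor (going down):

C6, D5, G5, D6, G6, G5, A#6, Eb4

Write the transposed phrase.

From B down to A# is a minor second; apply that to each pitch.
C6 -> B5
D5 -> C#5
G5 -> F#5
D6 -> C#6
G6 -> F#6
G5 -> F#5
A#6 -> G##6
Eb4 -> D4

B5 C#5 F#5 C#6 F#6 F#5 G##6 D4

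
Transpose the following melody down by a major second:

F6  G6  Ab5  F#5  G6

Eb6 F6 Gb5 E5 F6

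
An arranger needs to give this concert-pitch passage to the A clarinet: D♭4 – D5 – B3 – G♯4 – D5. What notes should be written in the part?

Fb4 F5 D4 B4 F5

The A clarinet sounds a minor third below written, so the written part must be a minor third above concert — transpose each note up.
Db4 -> Fb4
D5 -> F5
B3 -> D4
G#4 -> B4
D5 -> F5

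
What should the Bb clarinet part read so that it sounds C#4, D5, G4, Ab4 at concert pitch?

D#4 E5 A4 Bb4

Written C4 sounds as Bb3 on the Bb clarinet, so concert pitches are written a major second up.
C#4 -> D#4
D5 -> E5
G4 -> A4
Ab4 -> Bb4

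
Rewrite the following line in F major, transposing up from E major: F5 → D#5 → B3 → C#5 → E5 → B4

Gb5 E5 C4 D5 F5 C5

E major to F major up is a minor second, so every note moves up by that interval.
F5 gives Gb5
D#5 gives E5
B3 gives C4
C#5 gives D5
E5 gives F5
B4 gives C5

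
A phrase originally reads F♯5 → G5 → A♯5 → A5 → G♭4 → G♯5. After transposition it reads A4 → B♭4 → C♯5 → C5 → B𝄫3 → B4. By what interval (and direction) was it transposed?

down a major sixth

From F#5 to A4 is 6 letter names — a sixth of some quality.
A4 to F#5 is 9 semitones, which makes it a major sixth; the second version is lower, so the direction is down.
Checking another pair — G#5 → B4 — gives the same interval.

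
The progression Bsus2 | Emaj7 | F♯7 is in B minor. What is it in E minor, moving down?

Esus2 Amaj7 B7

B minor down to E minor is a perfect fifth; each chord root moves by that interval while the quality stays the same.
Bsus2: root B down a perfect fifth → E, giving Esus2.
Emaj7: root E down a perfect fifth → A, giving Amaj7.
F♯7: root F♯ down a perfect fifth → B, giving B7.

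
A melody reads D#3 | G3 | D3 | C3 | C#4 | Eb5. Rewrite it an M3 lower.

D#3 down a major third is B2.
G3 down a major third is Eb3.
D3: a third down reaches B, and 4 semitones makes it Bb2.
A major third down from C3 gives Ab2.
C#4: a third down reaches A, and 4 semitones makes it A3.
A major third down from Eb5 gives Cb5.

B2 Eb3 Bb2 Ab2 A3 Cb5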